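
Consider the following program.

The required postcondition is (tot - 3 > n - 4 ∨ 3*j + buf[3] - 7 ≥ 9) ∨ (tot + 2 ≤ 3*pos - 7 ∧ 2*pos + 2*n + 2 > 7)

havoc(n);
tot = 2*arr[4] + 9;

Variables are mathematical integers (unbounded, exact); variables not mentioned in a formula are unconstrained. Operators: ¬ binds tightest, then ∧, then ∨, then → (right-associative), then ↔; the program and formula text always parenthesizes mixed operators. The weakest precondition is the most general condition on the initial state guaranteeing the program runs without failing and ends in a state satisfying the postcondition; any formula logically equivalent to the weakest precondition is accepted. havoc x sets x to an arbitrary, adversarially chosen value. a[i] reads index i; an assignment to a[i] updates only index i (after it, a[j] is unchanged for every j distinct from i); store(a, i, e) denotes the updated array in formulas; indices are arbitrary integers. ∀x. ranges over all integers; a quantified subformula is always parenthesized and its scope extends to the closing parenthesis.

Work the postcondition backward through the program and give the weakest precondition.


Working backward. After the program, the postcondition (tot - 3 > n - 4 ∨ 3*j + buf[3] - 7 ≥ 9) ∨ (tot + 2 ≤ 3*pos - 7 ∧ 2*pos + 2*n + 2 > 7) must hold; in canonical form it is tot > n - 1 ∨ buf[3] + 3*j ≥ 16 ∨ (tot ≤ 3*pos - 9 ∧ 2*n + 2*pos > 5).
Before tot := 2*arr[4] + 9: 2*arr[4] > n - 10 ∨ buf[3] + 3*j ≥ 16 ∨ (2*arr[4] ≤ 3*pos - 18 ∧ 2*n + 2*pos > 5)
Before havoc n: ∀n_1. (2*arr[4] > n_1 - 10 ∨ buf[3] + 3*j ≥ 16 ∨ (2*arr[4] ≤ 3*pos - 18 ∧ 2*n_1 + 2*pos > 5))
Answer: WP = ∀n_1. (2*arr[4] > n_1 - 10 ∨ buf[3] + 3*j ≥ 16 ∨ (2*arr[4] ≤ 3*pos - 18 ∧ 2*n_1 + 2*pos > 5))


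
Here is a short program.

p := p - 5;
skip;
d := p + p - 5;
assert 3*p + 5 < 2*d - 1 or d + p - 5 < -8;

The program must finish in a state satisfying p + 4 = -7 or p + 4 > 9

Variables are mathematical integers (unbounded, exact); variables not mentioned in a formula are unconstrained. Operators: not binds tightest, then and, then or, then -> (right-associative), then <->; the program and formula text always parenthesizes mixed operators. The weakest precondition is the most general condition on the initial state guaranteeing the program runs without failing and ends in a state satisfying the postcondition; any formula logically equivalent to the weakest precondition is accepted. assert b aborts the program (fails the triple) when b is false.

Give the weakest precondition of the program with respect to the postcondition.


Working backward. After the program, the postcondition p + 4 = -7 or p + 4 > 9 must hold; in canonical form it is p = -11 or p > 5.
Before assert 3*p + 5 < 2*d - 1 or d + p - 5 < -8: (3*p < 2*d - 6 or d + p < -3) and (p = -11 or p > 5)
Before d := p + p - 5: (p > 16 or 3*p < 2) and (p = -11 or p > 5)
Before skip: (p > 16 or 3*p < 2) and (p = -11 or p > 5)
Before p := p - 5: (p > 21 or 3*p < 17) and (p = -6 or p > 10)
Answer: WP = (p > 21 or 3*p < 17) and (p = -6 or p > 10)


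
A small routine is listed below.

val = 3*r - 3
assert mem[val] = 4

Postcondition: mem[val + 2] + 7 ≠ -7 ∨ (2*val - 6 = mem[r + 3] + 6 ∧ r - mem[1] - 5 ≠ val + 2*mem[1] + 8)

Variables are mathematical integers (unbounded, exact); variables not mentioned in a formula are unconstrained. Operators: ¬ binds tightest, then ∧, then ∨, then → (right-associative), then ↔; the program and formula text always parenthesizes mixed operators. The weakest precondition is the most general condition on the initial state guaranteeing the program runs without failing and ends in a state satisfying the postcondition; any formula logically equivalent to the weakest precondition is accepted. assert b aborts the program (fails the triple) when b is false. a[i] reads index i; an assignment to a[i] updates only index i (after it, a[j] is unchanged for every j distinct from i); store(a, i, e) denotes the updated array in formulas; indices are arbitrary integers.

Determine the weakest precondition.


Working backward. After the program, the postcondition mem[val + 2] + 7 ≠ -7 ∨ (2*val - 6 = mem[r + 3] + 6 ∧ r - mem[1] - 5 ≠ val + 2*mem[1] + 8) must hold; in canonical form it is mem[val + 2] ≠ -14 ∨ (2*val = mem[r + 3] + 12 ∧ r ≠ 3*mem[1] + val + 13).
Before assert mem[val] = 4: mem[val] = 4 ∧ (mem[val + 2] ≠ -14 ∨ (2*val = mem[r + 3] + 12 ∧ r ≠ 3*mem[1] + val + 13))
Before val := 3*r - 3: mem[3*r - 3] = 4 ∧ (mem[3*r - 1] ≠ -14 ∨ (6*r = mem[r + 3] + 18 ∧ 3*mem[1] + 2*r ≠ -10))
Answer: WP = mem[3*r - 3] = 4 ∧ (mem[3*r - 1] ≠ -14 ∨ (6*r = mem[r + 3] + 18 ∧ 3*mem[1] + 2*r ≠ -10))


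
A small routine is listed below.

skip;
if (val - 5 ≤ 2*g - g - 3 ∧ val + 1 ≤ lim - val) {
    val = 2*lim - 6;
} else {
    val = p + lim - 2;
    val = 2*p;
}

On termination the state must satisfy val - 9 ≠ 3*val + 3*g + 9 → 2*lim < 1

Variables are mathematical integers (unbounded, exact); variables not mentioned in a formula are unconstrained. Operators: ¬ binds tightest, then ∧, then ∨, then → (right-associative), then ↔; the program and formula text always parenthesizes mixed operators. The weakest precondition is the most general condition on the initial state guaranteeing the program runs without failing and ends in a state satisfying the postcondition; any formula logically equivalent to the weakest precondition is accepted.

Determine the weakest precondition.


Working backward. After the program, the postcondition val - 9 ≠ 3*val + 3*g + 9 → 2*lim < 1 must hold; in canonical form it is 3*g + 2*val ≠ -18 → 2*lim < 1.
Then branch requires 3*g + 4*lim ≠ -6 → 2*lim < 1; else branch requires 3*g + 4*p ≠ -18 → 2*lim < 1.
Before the if: ((val ≤ g + 2 ∧ 2*val ≤ lim - 1) → (3*g + 4*lim ≠ -6 → 2*lim < 1)) ∧ ((¬(val ≤ g + 2 ∧ 2*val ≤ lim - 1)) → (3*g + 4*p ≠ -18 → 2*lim < 1))
Before skip: ((val ≤ g + 2 ∧ 2*val ≤ lim - 1) → (3*g + 4*lim ≠ -6 → 2*lim < 1)) ∧ ((¬(val ≤ g + 2 ∧ 2*val ≤ lim - 1)) → (3*g + 4*p ≠ -18 → 2*lim < 1))
Answer: WP = ((val ≤ g + 2 ∧ 2*val ≤ lim - 1) → (3*g + 4*lim ≠ -6 → 2*lim < 1)) ∧ ((¬(val ≤ g + 2 ∧ 2*val ≤ lim - 1)) → (3*g + 4*p ≠ -18 → 2*lim < 1))


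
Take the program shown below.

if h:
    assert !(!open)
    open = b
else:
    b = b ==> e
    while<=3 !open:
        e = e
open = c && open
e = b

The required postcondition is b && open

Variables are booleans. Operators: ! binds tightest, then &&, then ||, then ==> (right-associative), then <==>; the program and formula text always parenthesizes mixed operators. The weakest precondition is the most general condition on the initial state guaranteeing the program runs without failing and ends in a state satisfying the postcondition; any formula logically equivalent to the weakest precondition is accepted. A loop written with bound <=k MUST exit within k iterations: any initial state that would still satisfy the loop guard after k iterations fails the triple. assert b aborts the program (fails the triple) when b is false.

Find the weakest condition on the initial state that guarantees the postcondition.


Working backward. After the program, b && open must hold.
Before e := b: b && open
Before open := c && open: b && c && open
Then branch requires open && b && c; else branch requires ((!open) ==> (((!open) ==> (((!open) ==> (open && (b ==> e) && c)) && (open ==> ((b ==> e) && c && open)))) && (open ==> ((b ==> e) && c && open)))) && (open ==> ((b ==> e) && c && open)).
Before the if: (h ==> (open && b && c)) && ((!h) ==> (((!open) ==> (((!open) ==> (((!open) ==> (open && (b ==> e) && c)) && (open ==> ((b ==> e) && c && open)))) && (open ==> ((b ==> e) && c && open)))) && (open ==> ((b ==> e) && c && open))))
Answer: WP = (h ==> (open && b && c)) && ((!h) ==> (((!open) ==> (((!open) ==> (((!open) ==> (open && (b ==> e) && c)) && (open ==> ((b ==> e) && c && open)))) && (open ==> ((b ==> e) && c && open)))) && (open ==> ((b ==> e) && c && open))))


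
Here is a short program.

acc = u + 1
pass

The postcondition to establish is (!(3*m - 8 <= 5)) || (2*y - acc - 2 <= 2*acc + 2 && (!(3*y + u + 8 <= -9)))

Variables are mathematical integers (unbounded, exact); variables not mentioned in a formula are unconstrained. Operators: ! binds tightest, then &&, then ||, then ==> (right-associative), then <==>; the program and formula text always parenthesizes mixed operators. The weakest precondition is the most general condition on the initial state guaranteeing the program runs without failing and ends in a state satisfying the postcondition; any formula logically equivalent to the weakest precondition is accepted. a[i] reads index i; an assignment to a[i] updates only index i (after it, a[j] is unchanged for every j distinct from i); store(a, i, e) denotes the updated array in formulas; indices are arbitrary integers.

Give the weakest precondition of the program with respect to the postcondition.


Working backward. After the program, the postcondition (!(3*m - 8 <= 5)) || (2*y - acc - 2 <= 2*acc + 2 && (!(3*y + u + 8 <= -9))) must hold; in canonical form it is (!(3*m <= 13)) || (2*y <= 3*acc + 4 && (!(u + 3*y <= -17))).
Before skip: (!(3*m <= 13)) || (2*y <= 3*acc + 4 && (!(u + 3*y <= -17)))
Before acc := u + 1: (!(3*m <= 13)) || (2*y <= 3*u + 7 && (!(u + 3*y <= -17)))
Answer: WP = (!(3*m <= 13)) || (2*y <= 3*u + 7 && (!(u + 3*y <= -17)))


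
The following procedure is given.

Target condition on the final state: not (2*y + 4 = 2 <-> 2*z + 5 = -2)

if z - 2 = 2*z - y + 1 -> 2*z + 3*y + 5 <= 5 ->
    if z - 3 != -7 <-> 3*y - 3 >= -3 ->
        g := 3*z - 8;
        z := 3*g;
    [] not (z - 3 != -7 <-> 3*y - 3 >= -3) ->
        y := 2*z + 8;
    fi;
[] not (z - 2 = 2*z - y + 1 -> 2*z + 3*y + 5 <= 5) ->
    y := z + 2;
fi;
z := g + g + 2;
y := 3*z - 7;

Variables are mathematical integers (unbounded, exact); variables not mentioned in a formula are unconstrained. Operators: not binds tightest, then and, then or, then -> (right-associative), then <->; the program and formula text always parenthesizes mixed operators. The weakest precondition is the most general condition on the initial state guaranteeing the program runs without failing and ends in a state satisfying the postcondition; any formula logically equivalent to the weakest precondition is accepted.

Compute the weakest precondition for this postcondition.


Working backward. After the program, the postcondition not (2*y + 4 = 2 <-> 2*z + 5 = -2) must hold; in canonical form it is not (2*y = -2 <-> 2*z = -7).
Before y := 3*z - 7: not (6*z = 12 <-> 2*z = -7)
Before z := g + g + 2: not (12*g = 0 <-> 4*g = -11)
Then branch requires ((z != -4 <-> 3*y >= 0) -> (not (36*z = 96 <-> 12*z = 21))) and ((not (z != -4 <-> 3*y >= 0)) -> (not (12*g = 0 <-> 4*g = -11))); else branch requires not (12*g = 0 <-> 4*g = -11).
Before the if: ((y = z + 3 -> 3*y + 2*z <= 0) -> (((z != -4 <-> 3*y >= 0) -> (not (36*z = 96 <-> 12*z = 21))) and ((not (z != -4 <-> 3*y >= 0)) -> (not (12*g = 0 <-> 4*g = -11))))) and ((not (y = z + 3 -> 3*y + 2*z <= 0)) -> (not (12*g = 0 <-> 4*g = -11)))
Answer: WP = ((y = z + 3 -> 3*y + 2*z <= 0) -> (((z != -4 <-> 3*y >= 0) -> (not (36*z = 96 <-> 12*z = 21))) and ((not (z != -4 <-> 3*y >= 0)) -> (not (12*g = 0 <-> 4*g = -11))))) and ((not (y = z + 3 -> 3*y + 2*z <= 0)) -> (not (12*g = 0 <-> 4*g = -11)))


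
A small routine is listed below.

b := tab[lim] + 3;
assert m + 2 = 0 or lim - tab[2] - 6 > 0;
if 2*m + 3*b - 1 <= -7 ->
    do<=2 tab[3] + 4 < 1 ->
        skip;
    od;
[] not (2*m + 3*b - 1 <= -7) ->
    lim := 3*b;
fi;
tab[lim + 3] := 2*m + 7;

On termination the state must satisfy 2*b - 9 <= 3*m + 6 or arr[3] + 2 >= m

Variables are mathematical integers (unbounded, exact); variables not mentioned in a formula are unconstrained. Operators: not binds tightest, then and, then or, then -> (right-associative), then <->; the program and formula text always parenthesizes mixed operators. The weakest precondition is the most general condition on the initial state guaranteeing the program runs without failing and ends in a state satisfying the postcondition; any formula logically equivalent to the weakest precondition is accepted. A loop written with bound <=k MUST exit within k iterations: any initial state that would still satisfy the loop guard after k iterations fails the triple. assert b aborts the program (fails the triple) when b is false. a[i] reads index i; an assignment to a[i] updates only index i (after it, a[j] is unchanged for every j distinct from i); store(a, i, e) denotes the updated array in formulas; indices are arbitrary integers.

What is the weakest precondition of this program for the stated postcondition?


Working backward. After the program, the postcondition 2*b - 9 <= 3*m + 6 or arr[3] + 2 >= m must hold; in canonical form it is 2*b <= 3*m + 15 or arr[3] >= m - 2.
Before tab[lim + 3] := 2*m + 7: 2*b <= 3*m + 15 or arr[3] >= m - 2
Then branch requires (tab[3] < -3 -> ((tab[3] < -3 -> ((not (tab[3] < -3)) and (2*b <= 3*m + 15 or arr[3] >= m - 2))) and ((not (tab[3] < -3)) -> (2*b <= 3*m + 15 or arr[3] >= m - 2)))) and ((not (tab[3] < -3)) -> (2*b <= 3*m + 15 or arr[3] >= m - 2)); else branch requires 2*b <= 3*m + 15 or arr[3] >= m - 2.
Before the if: (3*b + 2*m <= -6 -> ((tab[3] < -3 -> ((tab[3] < -3 -> ((not (tab[3] < -3)) and (2*b <= 3*m + 15 or arr[3] >= m - 2))) and ((not (tab[3] < -3)) -> (2*b <= 3*m + 15 or arr[3] >= m - 2)))) and ((not (tab[3] < -3)) -> (2*b <= 3*m + 15 or arr[3] >= m - 2)))) and ((not (3*b + 2*m <= -6)) -> (2*b <= 3*m + 15 or arr[3] >= m - 2))
Before assert m + 2 = 0 or lim - tab[2] - 6 > 0: (m = -2 or lim > tab[2] + 6) and (3*b + 2*m <= -6 -> ((tab[3] < -3 -> ((tab[3] < -3 -> ((not (tab[3] < -3)) and (2*b <= 3*m + 15 or arr[3] >= m - 2))) and ((not (tab[3] < -3)) -> (2*b <= 3*m + 15 or arr[3] >= m - 2)))) and ((not (tab[3] < -3)) -> (2*b <= 3*m + 15 or arr[3] >= m - 2)))) and ((not (3*b + 2*m <= -6)) -> (2*b <= 3*m + 15 or arr[3] >= m - 2))
Before b := tab[lim] + 3: (m = -2 or lim > tab[2] + 6) and (3*tab[lim] + 2*m <= -15 -> ((tab[3] < -3 -> ((tab[3] < -3 -> ((not (tab[3] < -3)) and (2*tab[lim] <= 3*m + 9 or arr[3] >= m - 2))) and ((not (tab[3] < -3)) -> (2*tab[lim] <= 3*m + 9 or arr[3] >= m - 2)))) and ((not (tab[3] < -3)) -> (2*tab[lim] <= 3*m + 9 or arr[3] >= m - 2)))) and ((not (3*tab[lim] + 2*m <= -15)) -> (2*tab[lim] <= 3*m + 9 or arr[3] >= m - 2))
Answer: WP = (m = -2 or lim > tab[2] + 6) and (3*tab[lim] + 2*m <= -15 -> ((tab[3] < -3 -> ((tab[3] < -3 -> ((not (tab[3] < -3)) and (2*tab[lim] <= 3*m + 9 or arr[3] >= m - 2))) and ((not (tab[3] < -3)) -> (2*tab[lim] <= 3*m + 9 or arr[3] >= m - 2)))) and ((not (tab[3] < -3)) -> (2*tab[lim] <= 3*m + 9 or arr[3] >= m - 2)))) and ((not (3*tab[lim] + 2*m <= -15)) -> (2*tab[lim] <= 3*m + 9 or arr[3] >= m - 2))


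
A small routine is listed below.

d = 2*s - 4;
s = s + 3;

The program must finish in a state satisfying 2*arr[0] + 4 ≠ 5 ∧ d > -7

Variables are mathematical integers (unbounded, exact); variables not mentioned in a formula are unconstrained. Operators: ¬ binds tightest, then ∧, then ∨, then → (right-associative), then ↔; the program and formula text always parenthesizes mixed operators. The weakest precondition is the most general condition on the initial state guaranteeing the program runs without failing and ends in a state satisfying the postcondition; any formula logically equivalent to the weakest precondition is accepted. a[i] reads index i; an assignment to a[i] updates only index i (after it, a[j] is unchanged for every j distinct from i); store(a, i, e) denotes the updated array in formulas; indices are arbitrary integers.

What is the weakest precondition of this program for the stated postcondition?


Working backward. After the program, the postcondition 2*arr[0] + 4 ≠ 5 ∧ d > -7 must hold; in canonical form it is 2*arr[0] ≠ 1 ∧ d > -7.
Before s := s + 3: 2*arr[0] ≠ 1 ∧ d > -7
Before d := 2*s - 4: 2*arr[0] ≠ 1 ∧ 2*s > -3
Answer: WP = 2*arr[0] ≠ 1 ∧ 2*s > -3


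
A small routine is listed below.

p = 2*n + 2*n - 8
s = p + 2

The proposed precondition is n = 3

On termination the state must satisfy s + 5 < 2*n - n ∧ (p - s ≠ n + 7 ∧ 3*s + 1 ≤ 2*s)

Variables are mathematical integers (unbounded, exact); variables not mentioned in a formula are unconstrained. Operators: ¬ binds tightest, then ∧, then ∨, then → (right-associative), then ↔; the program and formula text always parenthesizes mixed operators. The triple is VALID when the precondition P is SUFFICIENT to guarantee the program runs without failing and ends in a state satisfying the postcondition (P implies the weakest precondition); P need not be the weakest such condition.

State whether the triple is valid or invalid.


Working backward. After the program, the postcondition s + 5 < 2*n - n ∧ (p - s ≠ n + 7 ∧ 3*s + 1 ≤ 2*s) must hold; in canonical form it is s < n - 5 ∧ p ≠ n + s + 7 ∧ s ≤ -1.
Before s := p + 2: p < n - 7 ∧ n ≠ -9 ∧ p ≤ -3
Before p := 2*n + 2*n - 8: 3*n < 1 ∧ n ≠ -9 ∧ 4*n ≤ 5
The weakest precondition is 3*n < 1 ∧ n ≠ -9 ∧ 4*n ≤ 5.
Check whether n = 3 implies it.
Countermodel: at the initial state n = 3, the precondition holds but the weakest precondition fails.
Answer: invalid


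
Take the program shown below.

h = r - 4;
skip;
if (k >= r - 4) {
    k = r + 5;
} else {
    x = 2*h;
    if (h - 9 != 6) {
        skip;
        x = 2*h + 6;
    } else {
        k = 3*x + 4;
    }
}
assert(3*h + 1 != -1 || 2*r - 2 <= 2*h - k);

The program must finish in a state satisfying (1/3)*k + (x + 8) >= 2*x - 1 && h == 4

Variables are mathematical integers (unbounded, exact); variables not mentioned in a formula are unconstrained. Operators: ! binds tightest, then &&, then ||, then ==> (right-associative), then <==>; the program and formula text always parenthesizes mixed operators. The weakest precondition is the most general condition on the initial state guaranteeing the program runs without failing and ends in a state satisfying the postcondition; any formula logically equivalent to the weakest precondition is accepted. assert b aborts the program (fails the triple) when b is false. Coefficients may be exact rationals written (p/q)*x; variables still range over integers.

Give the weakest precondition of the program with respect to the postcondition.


Working backward. After the program, the postcondition (1/3)*k + (x + 8) >= 2*x - 1 && h == 4 must hold; in canonical form it is (1/3)*k >= x - 9 && h == 4.
Before assert 3*h + 1 != -1 || 2*r - 2 <= 2*h - k: (3*h != -2 || k + 2*r <= 2*h + 2) && (1/3)*k >= x - 9 && h == 4
Then branch requires (3*h != -2 || 3*r <= 2*h - 3) && (1/3)*r >= x - 32/3 && h == 4; else branch requires (h != 15 ==> ((3*h != -2 || k + 2*r <= 2*h + 2) && (1/3)*k >= 2*h - 3 && h == 4)) && ((!(h != 15)) ==> ((3*h != -2 || 4*h + 2*r <= -2) && h == 4)).
Before the if: (k >= r - 4 ==> ((3*h != -2 || 3*r <= 2*h - 3) && (1/3)*r >= x - 32/3 && h == 4)) && ((!(k >= r - 4)) ==> ((h != 15 ==> ((3*h != -2 || k + 2*r <= 2*h + 2) && (1/3)*k >= 2*h - 3 && h == 4)) && ((!(h != 15)) ==> ((3*h != -2 || 4*h + 2*r <= -2) && h == 4))))
Before skip: (k >= r - 4 ==> ((3*h != -2 || 3*r <= 2*h - 3) && (1/3)*r >= x - 32/3 && h == 4)) && ((!(k >= r - 4)) ==> ((h != 15 ==> ((3*h != -2 || k + 2*r <= 2*h + 2) && (1/3)*k >= 2*h - 3 && h == 4)) && ((!(h != 15)) ==> ((3*h != -2 || 4*h + 2*r <= -2) && h == 4))))
Before h := r - 4: (k >= r - 4 ==> ((3*r != 10 || r <= -11) && (1/3)*r >= x - 32/3 && r == 8)) && ((!(k >= r - 4)) ==> ((r != 19 ==> ((3*r != 10 || k <= -6) && (1/3)*k >= 2*r - 11 && r == 8)) && ((!(r != 19)) ==> ((3*r != 10 || 6*r <= 14) && r == 8))))
Answer: WP = (k >= r - 4 ==> ((3*r != 10 || r <= -11) && (1/3)*r >= x - 32/3 && r == 8)) && ((!(k >= r - 4)) ==> ((r != 19 ==> ((3*r != 10 || k <= -6) && (1/3)*k >= 2*r - 11 && r == 8)) && ((!(r != 19)) ==> ((3*r != 10 || 6*r <= 14) && r == 8))))


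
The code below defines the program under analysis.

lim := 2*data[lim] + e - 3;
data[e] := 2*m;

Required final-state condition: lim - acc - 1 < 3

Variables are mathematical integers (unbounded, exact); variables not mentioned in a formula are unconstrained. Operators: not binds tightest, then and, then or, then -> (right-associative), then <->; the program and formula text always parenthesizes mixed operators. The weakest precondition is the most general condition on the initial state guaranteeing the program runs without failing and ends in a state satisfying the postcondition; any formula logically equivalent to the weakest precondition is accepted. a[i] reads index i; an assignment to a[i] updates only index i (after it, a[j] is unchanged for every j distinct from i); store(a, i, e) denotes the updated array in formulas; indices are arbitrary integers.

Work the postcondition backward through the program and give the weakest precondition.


Working backward. After the program, the postcondition lim - acc - 1 < 3 must hold; in canonical form it is lim < acc + 4.
Before data[e] := 2*m: lim < acc + 4
Before lim := 2*data[lim] + e - 3: 2*data[lim] + e < acc + 7
Answer: WP = 2*data[lim] + e < acc + 7


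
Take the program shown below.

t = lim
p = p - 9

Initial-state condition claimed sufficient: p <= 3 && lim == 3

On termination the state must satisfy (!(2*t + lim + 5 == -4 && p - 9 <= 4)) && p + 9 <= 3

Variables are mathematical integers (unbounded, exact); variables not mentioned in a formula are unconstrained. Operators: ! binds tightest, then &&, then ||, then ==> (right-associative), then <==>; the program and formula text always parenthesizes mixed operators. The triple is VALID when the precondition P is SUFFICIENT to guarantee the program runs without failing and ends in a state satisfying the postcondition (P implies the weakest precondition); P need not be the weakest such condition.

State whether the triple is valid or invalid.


Working backward. After the program, the postcondition (!(2*t + lim + 5 == -4 && p - 9 <= 4)) && p + 9 <= 3 must hold; in canonical form it is (!(lim + 2*t == -9 && p <= 13)) && p <= -6.
Before p := p - 9: (!(lim + 2*t == -9 && p <= 22)) && p <= 3
Before t := lim: (!(3*lim == -9 && p <= 22)) && p <= 3
The weakest precondition is (!(3*lim == -9 && p <= 22)) && p <= 3.
Check whether p <= 3 && lim == 3 implies it.
Every state satisfying the precondition satisfies the weakest precondition: the implication holds.
Answer: valid


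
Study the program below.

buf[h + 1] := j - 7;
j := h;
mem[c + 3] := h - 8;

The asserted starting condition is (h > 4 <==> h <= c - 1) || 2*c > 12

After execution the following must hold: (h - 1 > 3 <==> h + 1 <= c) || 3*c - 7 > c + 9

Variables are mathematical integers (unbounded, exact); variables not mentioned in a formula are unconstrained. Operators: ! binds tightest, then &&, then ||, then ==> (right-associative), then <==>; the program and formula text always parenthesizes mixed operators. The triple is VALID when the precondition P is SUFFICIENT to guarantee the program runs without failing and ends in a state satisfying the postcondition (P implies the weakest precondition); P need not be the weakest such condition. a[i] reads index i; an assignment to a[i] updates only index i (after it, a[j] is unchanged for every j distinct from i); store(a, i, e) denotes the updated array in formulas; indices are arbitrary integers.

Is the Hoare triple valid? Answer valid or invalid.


Working backward. After the program, the postcondition (h - 1 > 3 <==> h + 1 <= c) || 3*c - 7 > c + 9 must hold; in canonical form it is (h > 4 <==> h <= c - 1) || 2*c > 16.
Before mem[c + 3] := h - 8: (h > 4 <==> h <= c - 1) || 2*c > 16
Before j := h: (h > 4 <==> h <= c - 1) || 2*c > 16
Before buf[h + 1] := j - 7: (h > 4 <==> h <= c - 1) || 2*c > 16
The weakest precondition is (h > 4 <==> h <= c - 1) || 2*c > 16.
Check whether (h > 4 <==> h <= c - 1) || 2*c > 12 implies it.
Countermodel: at the initial state c = 8, h = 8, the precondition holds but the weakest precondition fails.
Answer: invalid


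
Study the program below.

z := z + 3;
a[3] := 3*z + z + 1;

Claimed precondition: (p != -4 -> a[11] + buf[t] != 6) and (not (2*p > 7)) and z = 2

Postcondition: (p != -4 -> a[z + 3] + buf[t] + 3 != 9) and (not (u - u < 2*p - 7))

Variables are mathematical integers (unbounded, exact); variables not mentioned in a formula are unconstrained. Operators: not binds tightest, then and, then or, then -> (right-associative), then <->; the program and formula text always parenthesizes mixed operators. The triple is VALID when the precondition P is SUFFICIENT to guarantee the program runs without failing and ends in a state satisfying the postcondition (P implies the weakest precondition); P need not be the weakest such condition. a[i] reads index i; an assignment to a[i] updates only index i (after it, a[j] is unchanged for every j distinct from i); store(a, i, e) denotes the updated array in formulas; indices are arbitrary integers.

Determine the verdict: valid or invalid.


Working backward. After the program, the postcondition (p != -4 -> a[z + 3] + buf[t] + 3 != 9) and (not (u - u < 2*p - 7)) must hold; in canonical form it is (p != -4 -> a[z + 3] + buf[t] != 6) and (not (2*p > 7)).
Before a[3] := 3*z + z + 1: (p != -4 -> buf[t] + store(a, 3, 4*z + 1)[z + 3] != 6) and (not (2*p > 7))
Before z := z + 3: (p != -4 -> buf[t] + store(a, 3, 4*z + 13)[z + 6] != 6) and (not (2*p > 7))
The weakest precondition is (p != -4 -> buf[t] + store(a, 3, 4*z + 13)[z + 6] != 6) and (not (2*p > 7)).
Check whether (p != -4 -> a[11] + buf[t] != 6) and (not (2*p > 7)) and z = 2 implies it.
Countermodel: at the initial state a = {[0] = 0, [3] = 0, [8] = 6, [11] = 0, elsewhere 0}, buf = {[0] = 0, [3] = 0, [8] = 0, [11] = 0, elsewhere 0}, p = -5, t = 0, z = 2, the precondition holds but the weakest precondition fails.
Answer: invalid


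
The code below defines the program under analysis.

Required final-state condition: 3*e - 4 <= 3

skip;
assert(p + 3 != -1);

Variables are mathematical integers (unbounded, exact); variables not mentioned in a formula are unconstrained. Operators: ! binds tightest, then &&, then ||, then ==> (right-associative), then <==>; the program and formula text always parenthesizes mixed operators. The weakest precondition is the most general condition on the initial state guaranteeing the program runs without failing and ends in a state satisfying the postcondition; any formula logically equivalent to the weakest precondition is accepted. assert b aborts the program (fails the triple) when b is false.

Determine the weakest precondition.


Working backward. After the program, the postcondition 3*e - 4 <= 3 must hold; in canonical form it is 3*e <= 7.
Before assert p + 3 != -1: p != -4 && 3*e <= 7
Before skip: p != -4 && 3*e <= 7
Answer: WP = p != -4 && 3*e <= 7


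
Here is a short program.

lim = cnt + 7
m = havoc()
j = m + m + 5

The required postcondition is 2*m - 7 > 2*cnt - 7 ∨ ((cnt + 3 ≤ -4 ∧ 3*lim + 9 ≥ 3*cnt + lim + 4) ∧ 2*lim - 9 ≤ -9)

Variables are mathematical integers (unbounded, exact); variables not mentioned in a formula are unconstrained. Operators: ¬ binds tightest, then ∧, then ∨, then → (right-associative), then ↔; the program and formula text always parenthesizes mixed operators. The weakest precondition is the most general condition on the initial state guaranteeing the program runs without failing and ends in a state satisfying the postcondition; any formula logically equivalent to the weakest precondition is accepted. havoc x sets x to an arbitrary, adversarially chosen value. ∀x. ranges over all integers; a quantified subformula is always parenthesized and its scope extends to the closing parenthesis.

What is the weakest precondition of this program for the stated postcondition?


Working backward. After the program, the postcondition 2*m - 7 > 2*cnt - 7 ∨ ((cnt + 3 ≤ -4 ∧ 3*lim + 9 ≥ 3*cnt + lim + 4) ∧ 2*lim - 9 ≤ -9) must hold; in canonical form it is 2*m > 2*cnt ∨ (cnt ≤ -7 ∧ 2*lim ≥ 3*cnt - 5 ∧ 2*lim ≤ 0).
Before j := m + m + 5: 2*m > 2*cnt ∨ (cnt ≤ -7 ∧ 2*lim ≥ 3*cnt - 5 ∧ 2*lim ≤ 0)
Before havoc m: ∀m_1. (2*m_1 > 2*cnt ∨ (cnt ≤ -7 ∧ 2*lim ≥ 3*cnt - 5 ∧ 2*lim ≤ 0))
Before lim := cnt + 7: ∀m_1. (2*m_1 > 2*cnt ∨ (cnt ≤ -7 ∧ cnt ≤ 19 ∧ 2*cnt ≤ -14))
Answer: WP = ∀m_1. (2*m_1 > 2*cnt ∨ (cnt ≤ -7 ∧ cnt ≤ 19 ∧ 2*cnt ≤ -14))


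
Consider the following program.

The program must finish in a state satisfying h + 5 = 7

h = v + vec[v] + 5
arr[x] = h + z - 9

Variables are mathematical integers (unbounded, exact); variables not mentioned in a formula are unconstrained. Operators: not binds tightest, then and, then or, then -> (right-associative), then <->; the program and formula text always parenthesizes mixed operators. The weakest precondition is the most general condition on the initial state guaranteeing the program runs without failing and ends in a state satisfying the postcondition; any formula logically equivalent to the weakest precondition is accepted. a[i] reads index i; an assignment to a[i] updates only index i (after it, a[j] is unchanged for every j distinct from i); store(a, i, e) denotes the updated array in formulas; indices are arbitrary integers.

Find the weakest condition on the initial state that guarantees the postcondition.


Working backward. After the program, the postcondition h + 5 = 7 must hold; in canonical form it is h = 2.
Before arr[x] := h + z - 9: h = 2
Before h := v + vec[v] + 5: vec[v] + v = -3
Answer: WP = vec[v] + v = -3


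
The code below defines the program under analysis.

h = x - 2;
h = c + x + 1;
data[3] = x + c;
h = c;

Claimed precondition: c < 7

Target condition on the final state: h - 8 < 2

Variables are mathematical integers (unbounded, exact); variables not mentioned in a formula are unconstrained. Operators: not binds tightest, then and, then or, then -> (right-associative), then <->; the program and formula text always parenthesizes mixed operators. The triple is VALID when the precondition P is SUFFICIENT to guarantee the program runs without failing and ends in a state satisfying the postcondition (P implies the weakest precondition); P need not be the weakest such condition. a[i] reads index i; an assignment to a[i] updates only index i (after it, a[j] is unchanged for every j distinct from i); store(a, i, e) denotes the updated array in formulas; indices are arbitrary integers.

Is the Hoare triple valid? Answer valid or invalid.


Working backward. After the program, the postcondition h - 8 < 2 must hold; in canonical form it is h < 10.
Before h := c: c < 10
Before data[3] := x + c: c < 10
Before h := c + x + 1: c < 10
Before h := x - 2: c < 10
The weakest precondition is c < 10.
Check whether c < 7 implies it.
Every state satisfying the precondition satisfies the weakest precondition: the implication holds.
Answer: valid


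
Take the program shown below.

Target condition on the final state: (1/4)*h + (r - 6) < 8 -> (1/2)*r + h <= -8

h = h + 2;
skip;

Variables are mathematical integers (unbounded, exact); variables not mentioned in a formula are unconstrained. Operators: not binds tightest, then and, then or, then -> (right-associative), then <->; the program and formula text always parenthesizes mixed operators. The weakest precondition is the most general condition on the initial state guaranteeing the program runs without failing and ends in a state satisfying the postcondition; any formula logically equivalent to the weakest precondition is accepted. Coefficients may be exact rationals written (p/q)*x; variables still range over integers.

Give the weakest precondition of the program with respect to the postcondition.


Working backward. After the program, the postcondition (1/4)*h + (r - 6) < 8 -> (1/2)*r + h <= -8 must hold; in canonical form it is (1/4)*h + r < 14 -> h + (1/2)*r <= -8.
Before skip: (1/4)*h + r < 14 -> h + (1/2)*r <= -8
Before h := h + 2: (1/4)*h + r < 27/2 -> h + (1/2)*r <= -10
Answer: WP = (1/4)*h + r < 27/2 -> h + (1/2)*r <= -10


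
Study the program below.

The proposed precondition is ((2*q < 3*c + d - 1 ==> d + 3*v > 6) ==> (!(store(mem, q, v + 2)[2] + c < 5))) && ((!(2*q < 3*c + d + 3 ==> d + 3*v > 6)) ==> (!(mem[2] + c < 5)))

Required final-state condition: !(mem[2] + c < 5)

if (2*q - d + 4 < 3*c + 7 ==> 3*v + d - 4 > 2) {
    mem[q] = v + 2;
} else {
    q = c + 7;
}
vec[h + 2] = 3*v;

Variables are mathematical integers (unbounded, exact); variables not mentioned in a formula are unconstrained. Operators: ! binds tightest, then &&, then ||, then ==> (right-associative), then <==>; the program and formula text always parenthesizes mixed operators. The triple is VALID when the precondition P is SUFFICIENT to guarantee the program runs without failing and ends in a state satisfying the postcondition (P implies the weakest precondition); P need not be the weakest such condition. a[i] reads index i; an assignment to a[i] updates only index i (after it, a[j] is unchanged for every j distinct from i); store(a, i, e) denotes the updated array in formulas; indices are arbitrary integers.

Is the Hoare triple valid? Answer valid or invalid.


Working backward. After the program, !(mem[2] + c < 5) must hold.
Before vec[h + 2] := 3*v: !(mem[2] + c < 5)
Then branch requires !(store(mem, q, v + 2)[2] + c < 5); else branch requires !(mem[2] + c < 5).
Before the if: ((2*q < 3*c + d + 3 ==> d + 3*v > 6) ==> (!(store(mem, q, v + 2)[2] + c < 5))) && ((!(2*q < 3*c + d + 3 ==> d + 3*v > 6)) ==> (!(mem[2] + c < 5)))
The weakest precondition is ((2*q < 3*c + d + 3 ==> d + 3*v > 6) ==> (!(store(mem, q, v + 2)[2] + c < 5))) && ((!(2*q < 3*c + d + 3 ==> d + 3*v > 6)) ==> (!(mem[2] + c < 5))).
Check whether ((2*q < 3*c + d - 1 ==> d + 3*v > 6) ==> (!(store(mem, q, v + 2)[2] + c < 5))) && ((!(2*q < 3*c + d + 3 ==> d + 3*v > 6)) ==> (!(mem[2] + c < 5))) implies it.
Every state satisfying the precondition satisfies the weakest precondition: the implication holds.
Answer: valid


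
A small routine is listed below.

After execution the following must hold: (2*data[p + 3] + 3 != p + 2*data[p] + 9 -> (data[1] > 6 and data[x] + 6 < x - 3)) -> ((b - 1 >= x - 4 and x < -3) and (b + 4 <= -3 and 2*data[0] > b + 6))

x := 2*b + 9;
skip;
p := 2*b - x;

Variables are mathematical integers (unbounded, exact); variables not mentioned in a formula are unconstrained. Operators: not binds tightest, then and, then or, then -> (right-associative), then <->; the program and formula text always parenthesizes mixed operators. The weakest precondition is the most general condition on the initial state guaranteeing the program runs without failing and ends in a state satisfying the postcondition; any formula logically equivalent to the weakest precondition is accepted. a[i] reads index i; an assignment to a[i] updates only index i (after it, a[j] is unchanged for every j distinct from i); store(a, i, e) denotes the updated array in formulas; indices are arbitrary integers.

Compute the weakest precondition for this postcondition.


Working backward. After the program, the postcondition (2*data[p + 3] + 3 != p + 2*data[p] + 9 -> (data[1] > 6 and data[x] + 6 < x - 3)) -> ((b - 1 >= x - 4 and x < -3) and (b + 4 <= -3 and 2*data[0] > b + 6)) must hold; in canonical form it is (2*data[p + 3] != 2*data[p] + p + 6 -> (data[1] > 6 and data[x] < x - 9)) -> (b >= x - 3 and x < -3 and b <= -7 and 2*data[0] > b + 6).
Before p := 2*b - x: (2*data[2*b - x + 3] + x != 2*data[2*b - x] + 2*b + 6 -> (data[1] > 6 and data[x] < x - 9)) -> (b >= x - 3 and x < -3 and b <= -7 and 2*data[0] > b + 6)
Before skip: (2*data[2*b - x + 3] + x != 2*data[2*b - x] + 2*b + 6 -> (data[1] > 6 and data[x] < x - 9)) -> (b >= x - 3 and x < -3 and b <= -7 and 2*data[0] > b + 6)
Before x := 2*b + 9: (2*data[-6] != 2*data[-9] - 3 -> (data[1] > 6 and data[2*b + 9] < 2*b)) -> (b <= -6 and 2*b < -12 and b <= -7 and 2*data[0] > b + 6)
Answer: WP = (2*data[-6] != 2*data[-9] - 3 -> (data[1] > 6 and data[2*b + 9] < 2*b)) -> (b <= -6 and 2*b < -12 and b <= -7 and 2*data[0] > b + 6)


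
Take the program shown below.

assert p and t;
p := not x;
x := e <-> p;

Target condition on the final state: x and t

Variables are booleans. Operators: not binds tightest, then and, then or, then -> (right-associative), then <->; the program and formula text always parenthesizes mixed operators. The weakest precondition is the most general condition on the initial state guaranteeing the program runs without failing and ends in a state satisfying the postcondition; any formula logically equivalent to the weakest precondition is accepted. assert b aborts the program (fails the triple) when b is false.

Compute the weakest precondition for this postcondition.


Working backward. After the program, x and t must hold.
Before x := e <-> p: (e <-> p) and t
Before p := not x: (e <-> (not x)) and t
Before assert p and t: p and t and (e <-> (not x))
Answer: WP = p and t and (e <-> (not x))


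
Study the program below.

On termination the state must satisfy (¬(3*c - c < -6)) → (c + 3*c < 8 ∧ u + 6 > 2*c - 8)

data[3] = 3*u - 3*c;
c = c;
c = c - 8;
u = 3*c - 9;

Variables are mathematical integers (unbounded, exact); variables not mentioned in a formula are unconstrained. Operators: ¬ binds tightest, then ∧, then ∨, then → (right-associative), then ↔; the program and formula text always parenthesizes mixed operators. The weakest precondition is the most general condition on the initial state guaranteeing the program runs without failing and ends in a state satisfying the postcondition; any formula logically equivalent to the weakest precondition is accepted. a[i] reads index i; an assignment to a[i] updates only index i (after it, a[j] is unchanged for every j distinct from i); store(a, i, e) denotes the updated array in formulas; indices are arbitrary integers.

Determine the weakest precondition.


Working backward. After the program, the postcondition (¬(3*c - c < -6)) → (c + 3*c < 8 ∧ u + 6 > 2*c - 8) must hold; in canonical form it is (¬(2*c < -6)) → (4*c < 8 ∧ u > 2*c - 14).
Before u := 3*c - 9: (¬(2*c < -6)) → (4*c < 8 ∧ c > -5)
Before c := c - 8: (¬(2*c < 10)) → (4*c < 40 ∧ c > 3)
Before c := c: (¬(2*c < 10)) → (4*c < 40 ∧ c > 3)
Before data[3] := 3*u - 3*c: (¬(2*c < 10)) → (4*c < 40 ∧ c > 3)
Answer: WP = (¬(2*c < 10)) → (4*c < 40 ∧ c > 3)


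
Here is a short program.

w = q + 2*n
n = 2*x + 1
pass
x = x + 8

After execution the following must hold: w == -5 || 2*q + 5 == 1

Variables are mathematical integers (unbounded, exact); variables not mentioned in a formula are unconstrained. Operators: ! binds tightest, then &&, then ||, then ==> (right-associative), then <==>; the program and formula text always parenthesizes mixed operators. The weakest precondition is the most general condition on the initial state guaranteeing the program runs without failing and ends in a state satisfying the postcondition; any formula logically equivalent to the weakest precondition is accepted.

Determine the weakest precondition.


Working backward. After the program, the postcondition w == -5 || 2*q + 5 == 1 must hold; in canonical form it is w == -5 || 2*q == -4.
Before x := x + 8: w == -5 || 2*q == -4
Before skip: w == -5 || 2*q == -4
Before n := 2*x + 1: w == -5 || 2*q == -4
Before w := q + 2*n: 2*n + q == -5 || 2*q == -4
Answer: WP = 2*n + q == -5 || 2*q == -4


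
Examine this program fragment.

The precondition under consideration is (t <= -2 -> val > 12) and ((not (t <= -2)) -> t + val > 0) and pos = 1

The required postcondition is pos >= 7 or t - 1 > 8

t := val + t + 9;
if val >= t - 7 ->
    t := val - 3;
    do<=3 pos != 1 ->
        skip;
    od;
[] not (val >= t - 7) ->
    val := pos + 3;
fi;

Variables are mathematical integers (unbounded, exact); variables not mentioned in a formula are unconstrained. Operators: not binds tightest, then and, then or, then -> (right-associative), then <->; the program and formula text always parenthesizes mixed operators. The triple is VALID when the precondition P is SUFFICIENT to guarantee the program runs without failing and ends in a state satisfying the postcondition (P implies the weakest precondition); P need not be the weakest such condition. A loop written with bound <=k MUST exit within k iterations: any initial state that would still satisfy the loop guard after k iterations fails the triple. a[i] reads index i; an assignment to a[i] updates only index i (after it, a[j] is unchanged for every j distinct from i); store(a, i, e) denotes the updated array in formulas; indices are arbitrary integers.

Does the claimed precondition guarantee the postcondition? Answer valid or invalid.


Working backward. After the program, the postcondition pos >= 7 or t - 1 > 8 must hold; in canonical form it is pos >= 7 or t > 9.
Then branch requires (pos != 1 -> ((pos != 1 -> ((pos != 1 -> ((not (pos != 1)) and (pos >= 7 or val > 12))) and ((not (pos != 1)) -> (pos >= 7 or val > 12)))) and ((not (pos != 1)) -> (pos >= 7 or val > 12)))) and ((not (pos != 1)) -> (pos >= 7 or val > 12)); else branch requires pos >= 7 or t > 9.
Before the if: (val >= t - 7 -> ((pos != 1 -> ((pos != 1 -> ((pos != 1 -> ((not (pos != 1)) and (pos >= 7 or val > 12))) and ((not (pos != 1)) -> (pos >= 7 or val > 12)))) and ((not (pos != 1)) -> (pos >= 7 or val > 12)))) and ((not (pos != 1)) -> (pos >= 7 or val > 12)))) and ((not (val >= t - 7)) -> (pos >= 7 or t > 9))
Before t := val + t + 9: (t <= -2 -> ((pos != 1 -> ((pos != 1 -> ((pos != 1 -> ((not (pos != 1)) and (pos >= 7 or val > 12))) and ((not (pos != 1)) -> (pos >= 7 or val > 12)))) and ((not (pos != 1)) -> (pos >= 7 or val > 12)))) and ((not (pos != 1)) -> (pos >= 7 or val > 12)))) and ((not (t <= -2)) -> (pos >= 7 or t + val > 0))
The weakest precondition is (t <= -2 -> ((pos != 1 -> ((pos != 1 -> ((pos != 1 -> ((not (pos != 1)) and (pos >= 7 or val > 12))) and ((not (pos != 1)) -> (pos >= 7 or val > 12)))) and ((not (pos != 1)) -> (pos >= 7 or val > 12)))) and ((not (pos != 1)) -> (pos >= 7 or val > 12)))) and ((not (t <= -2)) -> (pos >= 7 or t + val > 0)).
Check whether (t <= -2 -> val > 12) and ((not (t <= -2)) -> t + val > 0) and pos = 1 implies it.
Every state satisfying the precondition satisfies the weakest precondition: the implication holds.
Answer: valid
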